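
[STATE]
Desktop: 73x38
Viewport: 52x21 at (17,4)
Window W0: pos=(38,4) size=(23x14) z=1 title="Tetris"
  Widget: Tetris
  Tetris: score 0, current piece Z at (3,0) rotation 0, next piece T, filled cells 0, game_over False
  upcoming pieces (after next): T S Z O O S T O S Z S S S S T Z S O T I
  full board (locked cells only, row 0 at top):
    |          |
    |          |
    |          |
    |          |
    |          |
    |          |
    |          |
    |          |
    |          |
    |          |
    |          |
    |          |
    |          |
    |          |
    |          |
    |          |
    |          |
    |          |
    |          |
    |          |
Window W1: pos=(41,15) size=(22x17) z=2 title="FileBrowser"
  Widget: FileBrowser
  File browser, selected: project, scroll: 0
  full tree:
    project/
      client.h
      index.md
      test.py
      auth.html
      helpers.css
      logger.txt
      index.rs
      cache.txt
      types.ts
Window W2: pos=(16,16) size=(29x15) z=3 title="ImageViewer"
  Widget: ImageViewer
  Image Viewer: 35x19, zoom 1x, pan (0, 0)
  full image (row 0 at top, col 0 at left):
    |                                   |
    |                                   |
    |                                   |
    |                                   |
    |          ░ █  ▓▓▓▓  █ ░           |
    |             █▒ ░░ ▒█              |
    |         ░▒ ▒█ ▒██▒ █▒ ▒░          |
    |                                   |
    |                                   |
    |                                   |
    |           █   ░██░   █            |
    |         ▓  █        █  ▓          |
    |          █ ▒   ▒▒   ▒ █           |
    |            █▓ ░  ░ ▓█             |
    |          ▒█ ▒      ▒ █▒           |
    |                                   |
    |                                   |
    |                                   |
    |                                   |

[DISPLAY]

                     ┏━━━━━━━━━━━━━━━━━━━━━┓        
                     ┃ Tetris              ┃        
                     ┠─────────────────────┨        
                     ┃          │Next:     ┃        
                     ┃          │ ▒        ┃        
                     ┃          │▒▒▒       ┃        
                     ┃          │          ┃        
                     ┃          │          ┃        
                     ┃          │          ┃        
                     ┃          │Score:    ┃        
                     ┃          │0         ┃        
                     ┃  ┏━━━━━━━━━━━━━━━━━━━━┓      
━━━━━━━━━━━━━━━━━━━━━━━━━━━┓leBrowser        ┃      
 ImageViewer               ┃─────────────────┨      
───────────────────────────┨-] project/      ┃      
                           ┃ client.h        ┃      
                           ┃ index.md        ┃      
                           ┃ test.py         ┃      
                           ┃ auth.html       ┃      
          ░ █  ▓▓▓▓  █ ░   ┃ helpers.css     ┃      
             █▒ ░░ ▒█      ┃ logger.txt      ┃      


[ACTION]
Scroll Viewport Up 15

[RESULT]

                                                    
                                                    
                                                    
                                                    
                     ┏━━━━━━━━━━━━━━━━━━━━━┓        
                     ┃ Tetris              ┃        
                     ┠─────────────────────┨        
                     ┃          │Next:     ┃        
                     ┃          │ ▒        ┃        
                     ┃          │▒▒▒       ┃        
                     ┃          │          ┃        
                     ┃          │          ┃        
                     ┃          │          ┃        
                     ┃          │Score:    ┃        
                     ┃          │0         ┃        
                     ┃  ┏━━━━━━━━━━━━━━━━━━━━┓      
━━━━━━━━━━━━━━━━━━━━━━━━━━━┓leBrowser        ┃      
 ImageViewer               ┃─────────────────┨      
───────────────────────────┨-] project/      ┃      
                           ┃ client.h        ┃      
                           ┃ index.md        ┃      


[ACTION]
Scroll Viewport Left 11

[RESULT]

                                                    
                                                    
                                                    
                                                    
                                ┏━━━━━━━━━━━━━━━━━━━
                                ┃ Tetris            
                                ┠───────────────────
                                ┃          │Next:   
                                ┃          │ ▒      
                                ┃          │▒▒▒     
                                ┃          │        
                                ┃          │        
                                ┃          │        
                                ┃          │Score:  
                                ┃          │0       
                                ┃  ┏━━━━━━━━━━━━━━━━
          ┏━━━━━━━━━━━━━━━━━━━━━━━━━━━┓leBrowser    
          ┃ ImageViewer               ┃─────────────
          ┠───────────────────────────┨-] project/  
          ┃                           ┃ client.h    
          ┃                           ┃ index.md    


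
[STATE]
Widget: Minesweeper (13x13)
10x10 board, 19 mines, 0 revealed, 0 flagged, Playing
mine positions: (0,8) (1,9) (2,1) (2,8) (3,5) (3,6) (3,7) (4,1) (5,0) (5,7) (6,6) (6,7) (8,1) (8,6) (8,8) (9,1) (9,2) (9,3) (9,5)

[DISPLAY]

■■■■■■■■■■   
■■■■■■■■■■   
■■■■■■■■■■   
■■■■■■■■■■   
■■■■■■■■■■   
■■■■■■■■■■   
■■■■■■■■■■   
■■■■■■■■■■   
■■■■■■■■■■   
■■■■■■■■■■   
             
             
             


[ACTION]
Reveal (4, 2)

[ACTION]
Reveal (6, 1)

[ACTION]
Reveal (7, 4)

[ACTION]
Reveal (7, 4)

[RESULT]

       1■■   
111    2■■   
■■1 1233■■   
■■2 1■■■■■   
■■1 12■■■■   
■21  1■■■■   
■1   1■■■■   
■11  2■■■■   
■■4222■■■■   
■■■■■■■■■■   
             
             
             


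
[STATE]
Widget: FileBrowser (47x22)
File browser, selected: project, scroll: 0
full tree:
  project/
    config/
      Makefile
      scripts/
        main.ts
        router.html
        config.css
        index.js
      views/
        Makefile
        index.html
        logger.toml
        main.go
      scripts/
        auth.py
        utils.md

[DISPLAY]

> [-] project/                                 
    [+] config/                                
                                               
                                               
                                               
                                               
                                               
                                               
                                               
                                               
                                               
                                               
                                               
                                               
                                               
                                               
                                               
                                               
                                               
                                               
                                               
                                               


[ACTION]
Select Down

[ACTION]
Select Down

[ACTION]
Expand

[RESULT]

  [-] project/                                 
  > [-] config/                                
      Makefile                                 
      [+] scripts/                             
      [+] views/                               
      [+] scripts/                             
                                               
                                               
                                               
                                               
                                               
                                               
                                               
                                               
                                               
                                               
                                               
                                               
                                               
                                               
                                               
                                               


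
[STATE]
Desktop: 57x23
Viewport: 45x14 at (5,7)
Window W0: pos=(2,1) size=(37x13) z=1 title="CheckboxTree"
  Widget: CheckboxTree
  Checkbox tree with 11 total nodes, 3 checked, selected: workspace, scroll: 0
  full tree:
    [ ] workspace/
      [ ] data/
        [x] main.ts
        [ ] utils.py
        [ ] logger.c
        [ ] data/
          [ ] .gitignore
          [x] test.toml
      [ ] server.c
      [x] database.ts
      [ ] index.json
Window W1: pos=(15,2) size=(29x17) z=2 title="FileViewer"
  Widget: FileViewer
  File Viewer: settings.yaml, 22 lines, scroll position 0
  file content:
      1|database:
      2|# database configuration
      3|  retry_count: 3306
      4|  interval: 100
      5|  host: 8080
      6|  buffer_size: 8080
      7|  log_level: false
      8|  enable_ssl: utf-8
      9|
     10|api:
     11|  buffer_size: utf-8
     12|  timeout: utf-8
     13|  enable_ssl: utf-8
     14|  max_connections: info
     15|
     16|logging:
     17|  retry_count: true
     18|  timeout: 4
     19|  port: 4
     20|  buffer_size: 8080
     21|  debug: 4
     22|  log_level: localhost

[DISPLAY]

   [ ] uti┃  retry_count: 3306       ░┃      
   [ ] log┃  interval: 100           ░┃      
   [-] dat┃  host: 8080              ░┃      
     [ ] .┃  buffer_size: 8080       ░┃      
     [x] t┃  log_level: false        ░┃      
 [ ] serve┃  enable_ssl: utf-8       ░┃      
━━━━━━━━━━┃                          ░┃      
          ┃api:                      ░┃      
          ┃  buffer_size: utf-8      ░┃      
          ┃  timeout: utf-8          ░┃      
          ┃  enable_ssl: utf-8       ▼┃      
          ┗━━━━━━━━━━━━━━━━━━━━━━━━━━━┛      
                                             
                                             


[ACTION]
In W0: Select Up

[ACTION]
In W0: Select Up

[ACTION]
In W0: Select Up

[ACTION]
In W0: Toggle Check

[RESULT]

   [x] uti┃  retry_count: 3306       ░┃      
   [x] log┃  interval: 100           ░┃      
   [x] dat┃  host: 8080              ░┃      
     [x] .┃  buffer_size: 8080       ░┃      
     [x] t┃  log_level: false        ░┃      
 [x] serve┃  enable_ssl: utf-8       ░┃      
━━━━━━━━━━┃                          ░┃      
          ┃api:                      ░┃      
          ┃  buffer_size: utf-8      ░┃      
          ┃  timeout: utf-8          ░┃      
          ┃  enable_ssl: utf-8       ▼┃      
          ┗━━━━━━━━━━━━━━━━━━━━━━━━━━━┛      
                                             
                                             


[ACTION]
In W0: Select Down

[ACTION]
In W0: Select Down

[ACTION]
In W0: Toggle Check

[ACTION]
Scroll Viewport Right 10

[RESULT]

uti┃  retry_count: 3306       ░┃             
log┃  interval: 100           ░┃             
dat┃  host: 8080              ░┃             
] .┃  buffer_size: 8080       ░┃             
] t┃  log_level: false        ░┃             
rve┃  enable_ssl: utf-8       ░┃             
━━━┃                          ░┃             
   ┃api:                      ░┃             
   ┃  buffer_size: utf-8      ░┃             
   ┃  timeout: utf-8          ░┃             
   ┃  enable_ssl: utf-8       ▼┃             
   ┗━━━━━━━━━━━━━━━━━━━━━━━━━━━┛             
                                             
                                             


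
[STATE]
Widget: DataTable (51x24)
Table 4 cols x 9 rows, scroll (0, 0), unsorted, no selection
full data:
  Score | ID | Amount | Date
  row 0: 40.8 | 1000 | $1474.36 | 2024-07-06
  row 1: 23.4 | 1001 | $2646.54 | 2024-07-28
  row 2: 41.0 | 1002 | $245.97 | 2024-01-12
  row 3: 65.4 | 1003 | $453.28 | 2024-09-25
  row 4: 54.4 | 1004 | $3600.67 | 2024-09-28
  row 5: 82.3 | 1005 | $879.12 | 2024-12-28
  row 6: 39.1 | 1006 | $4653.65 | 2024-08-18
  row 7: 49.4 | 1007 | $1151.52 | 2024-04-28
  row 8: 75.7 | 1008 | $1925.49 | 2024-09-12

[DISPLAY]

Score│ID  │Amount  │Date                           
─────┼────┼────────┼──────────                     
40.8 │1000│$1474.36│2024-07-06                     
23.4 │1001│$2646.54│2024-07-28                     
41.0 │1002│$245.97 │2024-01-12                     
65.4 │1003│$453.28 │2024-09-25                     
54.4 │1004│$3600.67│2024-09-28                     
82.3 │1005│$879.12 │2024-12-28                     
39.1 │1006│$4653.65│2024-08-18                     
49.4 │1007│$1151.52│2024-04-28                     
75.7 │1008│$1925.49│2024-09-12                     
                                                   
                                                   
                                                   
                                                   
                                                   
                                                   
                                                   
                                                   
                                                   
                                                   
                                                   
                                                   
                                                   


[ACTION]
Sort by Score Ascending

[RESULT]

Scor▲│ID  │Amount  │Date                           
─────┼────┼────────┼──────────                     
23.4 │1001│$2646.54│2024-07-28                     
39.1 │1006│$4653.65│2024-08-18                     
40.8 │1000│$1474.36│2024-07-06                     
41.0 │1002│$245.97 │2024-01-12                     
49.4 │1007│$1151.52│2024-04-28                     
54.4 │1004│$3600.67│2024-09-28                     
65.4 │1003│$453.28 │2024-09-25                     
75.7 │1008│$1925.49│2024-09-12                     
82.3 │1005│$879.12 │2024-12-28                     
                                                   
                                                   
                                                   
                                                   
                                                   
                                                   
                                                   
                                                   
                                                   
                                                   
                                                   
                                                   
                                                   


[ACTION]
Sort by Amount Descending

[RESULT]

Score│ID  │Amount ▼│Date                           
─────┼────┼────────┼──────────                     
39.1 │1006│$4653.65│2024-08-18                     
54.4 │1004│$3600.67│2024-09-28                     
23.4 │1001│$2646.54│2024-07-28                     
75.7 │1008│$1925.49│2024-09-12                     
40.8 │1000│$1474.36│2024-07-06                     
49.4 │1007│$1151.52│2024-04-28                     
82.3 │1005│$879.12 │2024-12-28                     
65.4 │1003│$453.28 │2024-09-25                     
41.0 │1002│$245.97 │2024-01-12                     
                                                   
                                                   
                                                   
                                                   
                                                   
                                                   
                                                   
                                                   
                                                   
                                                   
                                                   
                                                   
                                                   


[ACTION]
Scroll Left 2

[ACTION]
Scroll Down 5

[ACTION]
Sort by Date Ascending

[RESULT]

Score│ID  │Amount  │Date     ▲                     
─────┼────┼────────┼──────────                     
41.0 │1002│$245.97 │2024-01-12                     
49.4 │1007│$1151.52│2024-04-28                     
40.8 │1000│$1474.36│2024-07-06                     
23.4 │1001│$2646.54│2024-07-28                     
39.1 │1006│$4653.65│2024-08-18                     
75.7 │1008│$1925.49│2024-09-12                     
65.4 │1003│$453.28 │2024-09-25                     
54.4 │1004│$3600.67│2024-09-28                     
82.3 │1005│$879.12 │2024-12-28                     
                                                   
                                                   
                                                   
                                                   
                                                   
                                                   
                                                   
                                                   
                                                   
                                                   
                                                   
                                                   
                                                   


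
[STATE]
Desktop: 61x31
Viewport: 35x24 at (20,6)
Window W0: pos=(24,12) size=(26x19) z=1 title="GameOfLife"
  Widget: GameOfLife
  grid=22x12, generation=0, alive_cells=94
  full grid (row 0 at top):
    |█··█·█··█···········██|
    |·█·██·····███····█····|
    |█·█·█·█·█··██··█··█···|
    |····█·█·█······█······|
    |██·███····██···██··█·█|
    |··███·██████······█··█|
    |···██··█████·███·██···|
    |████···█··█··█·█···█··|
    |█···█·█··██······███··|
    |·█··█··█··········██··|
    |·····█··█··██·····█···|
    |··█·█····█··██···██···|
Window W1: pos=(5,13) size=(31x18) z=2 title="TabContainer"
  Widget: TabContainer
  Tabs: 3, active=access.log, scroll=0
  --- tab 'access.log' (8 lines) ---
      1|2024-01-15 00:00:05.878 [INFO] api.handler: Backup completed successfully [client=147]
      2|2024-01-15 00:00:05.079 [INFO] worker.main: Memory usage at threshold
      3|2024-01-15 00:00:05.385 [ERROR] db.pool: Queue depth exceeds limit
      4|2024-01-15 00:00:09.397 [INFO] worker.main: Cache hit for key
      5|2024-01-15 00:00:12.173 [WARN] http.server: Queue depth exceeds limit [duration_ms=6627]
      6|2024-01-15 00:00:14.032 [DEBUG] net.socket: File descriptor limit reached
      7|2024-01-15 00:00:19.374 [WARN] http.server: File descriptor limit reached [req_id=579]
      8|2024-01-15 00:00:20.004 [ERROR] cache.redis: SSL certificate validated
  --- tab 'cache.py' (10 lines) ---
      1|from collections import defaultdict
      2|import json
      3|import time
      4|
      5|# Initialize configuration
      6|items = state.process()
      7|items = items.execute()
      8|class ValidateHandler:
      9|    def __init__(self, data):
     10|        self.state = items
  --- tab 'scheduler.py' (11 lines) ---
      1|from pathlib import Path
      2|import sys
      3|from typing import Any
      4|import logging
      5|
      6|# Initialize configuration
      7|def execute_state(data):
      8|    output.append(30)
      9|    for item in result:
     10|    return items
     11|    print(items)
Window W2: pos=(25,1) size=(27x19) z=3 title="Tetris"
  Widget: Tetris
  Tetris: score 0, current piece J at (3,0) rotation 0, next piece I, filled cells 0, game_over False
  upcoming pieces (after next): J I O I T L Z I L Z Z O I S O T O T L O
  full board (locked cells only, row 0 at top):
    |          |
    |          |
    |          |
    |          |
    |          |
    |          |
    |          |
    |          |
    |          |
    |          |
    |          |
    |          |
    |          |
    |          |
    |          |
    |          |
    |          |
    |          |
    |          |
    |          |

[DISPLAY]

     ┃          │              ┃   
     ┃          │              ┃   
     ┃          │              ┃   
     ┃          │              ┃   
     ┃          │Score:        ┃   
     ┃          │0             ┃   
    ┏┃          │              ┃   
━━━━━┃          │              ┃   
     ┃          │              ┃   
─────┃          │              ┃   
cache┃          │              ┃   
─────┃          │              ┃   
00:05┃          │              ┃   
00:05┗━━━━━━━━━━━━━━━━━━━━━━━━━┛   
00:05.385 [ERRO┃█···██··█·█  ┃     
00:09.397 [INFO┃█······█··█  ┃     
00:12.173 [WARN┃█·███·██···  ┃     
00:14.032 [DEBU┃··█·█···█··  ┃     
00:19.374 [WARN┃······███··  ┃     
00:20.004 [ERRO┃·······██··  ┃     
               ┃██·····█···  ┃     
               ┃·██···██···  ┃     
               ┃             ┃     
               ┃             ┃     


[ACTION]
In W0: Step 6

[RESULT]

     ┃          │              ┃   
     ┃          │              ┃   
     ┃          │              ┃   
     ┃          │              ┃   
     ┃          │Score:        ┃   
     ┃          │0             ┃   
    ┏┃          │              ┃   
━━━━━┃          │              ┃   
     ┃          │              ┃   
─────┃          │              ┃   
cache┃          │              ┃   
─────┃          │              ┃   
00:05┃          │              ┃   
00:05┗━━━━━━━━━━━━━━━━━━━━━━━━━┛   
00:05.385 [ERRO┃·████······  ┃     
00:09.397 [INFO┃█·████·····  ┃     
00:12.173 [WARN┃······█····  ┃     
00:14.032 [DEBU┃█·████·····  ┃     
00:19.374 [WARN┃█···█······  ┃     
00:20.004 [ERRO┃·█·········  ┃     
               ┃···········  ┃     
               ┃···········  ┃     
               ┃             ┃     
               ┃             ┃     


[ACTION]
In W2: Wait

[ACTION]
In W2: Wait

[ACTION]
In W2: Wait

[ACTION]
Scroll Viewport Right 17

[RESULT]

          │              ┃         
          │              ┃         
          │              ┃         
          │              ┃         
          │Score:        ┃         
          │0             ┃         
          │              ┃         
          │              ┃         
          │              ┃         
          │              ┃         
          │              ┃         
          │              ┃         
          │              ┃         
━━━━━━━━━━━━━━━━━━━━━━━━━┛         
385 [ERRO┃·████······  ┃           
397 [INFO┃█·████·····  ┃           
173 [WARN┃······█····  ┃           
032 [DEBU┃█·████·····  ┃           
374 [WARN┃█···█······  ┃           
004 [ERRO┃·█·········  ┃           
         ┃···········  ┃           
         ┃···········  ┃           
         ┃             ┃           
         ┃             ┃           


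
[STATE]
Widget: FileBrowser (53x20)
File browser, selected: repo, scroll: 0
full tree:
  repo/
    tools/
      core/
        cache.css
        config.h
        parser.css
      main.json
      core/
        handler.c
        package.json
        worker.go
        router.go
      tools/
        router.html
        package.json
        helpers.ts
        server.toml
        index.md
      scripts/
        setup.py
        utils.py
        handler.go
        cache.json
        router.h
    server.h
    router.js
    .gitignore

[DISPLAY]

> [-] repo/                                          
    [+] tools/                                       
    server.h                                         
    router.js                                        
    .gitignore                                       
                                                     
                                                     
                                                     
                                                     
                                                     
                                                     
                                                     
                                                     
                                                     
                                                     
                                                     
                                                     
                                                     
                                                     
                                                     


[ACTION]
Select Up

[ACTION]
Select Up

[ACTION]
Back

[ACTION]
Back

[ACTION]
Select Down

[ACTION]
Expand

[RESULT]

  [-] repo/                                          
  > [-] tools/                                       
      [+] core/                                      
      main.json                                      
      [+] core/                                      
      [+] tools/                                     
      [+] scripts/                                   
    server.h                                         
    router.js                                        
    .gitignore                                       
                                                     
                                                     
                                                     
                                                     
                                                     
                                                     
                                                     
                                                     
                                                     
                                                     


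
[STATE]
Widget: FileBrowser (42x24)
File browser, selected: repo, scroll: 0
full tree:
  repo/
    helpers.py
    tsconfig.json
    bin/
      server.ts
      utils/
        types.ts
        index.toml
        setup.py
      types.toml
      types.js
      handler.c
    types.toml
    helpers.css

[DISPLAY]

> [-] repo/                               
    helpers.py                            
    tsconfig.json                         
    [+] bin/                              
    types.toml                            
    helpers.css                           
                                          
                                          
                                          
                                          
                                          
                                          
                                          
                                          
                                          
                                          
                                          
                                          
                                          
                                          
                                          
                                          
                                          
                                          


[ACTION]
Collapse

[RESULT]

> [+] repo/                               
                                          
                                          
                                          
                                          
                                          
                                          
                                          
                                          
                                          
                                          
                                          
                                          
                                          
                                          
                                          
                                          
                                          
                                          
                                          
                                          
                                          
                                          
                                          


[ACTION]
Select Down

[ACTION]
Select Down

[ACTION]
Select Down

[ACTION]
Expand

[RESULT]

> [-] repo/                               
    helpers.py                            
    tsconfig.json                         
    [+] bin/                              
    types.toml                            
    helpers.css                           
                                          
                                          
                                          
                                          
                                          
                                          
                                          
                                          
                                          
                                          
                                          
                                          
                                          
                                          
                                          
                                          
                                          
                                          


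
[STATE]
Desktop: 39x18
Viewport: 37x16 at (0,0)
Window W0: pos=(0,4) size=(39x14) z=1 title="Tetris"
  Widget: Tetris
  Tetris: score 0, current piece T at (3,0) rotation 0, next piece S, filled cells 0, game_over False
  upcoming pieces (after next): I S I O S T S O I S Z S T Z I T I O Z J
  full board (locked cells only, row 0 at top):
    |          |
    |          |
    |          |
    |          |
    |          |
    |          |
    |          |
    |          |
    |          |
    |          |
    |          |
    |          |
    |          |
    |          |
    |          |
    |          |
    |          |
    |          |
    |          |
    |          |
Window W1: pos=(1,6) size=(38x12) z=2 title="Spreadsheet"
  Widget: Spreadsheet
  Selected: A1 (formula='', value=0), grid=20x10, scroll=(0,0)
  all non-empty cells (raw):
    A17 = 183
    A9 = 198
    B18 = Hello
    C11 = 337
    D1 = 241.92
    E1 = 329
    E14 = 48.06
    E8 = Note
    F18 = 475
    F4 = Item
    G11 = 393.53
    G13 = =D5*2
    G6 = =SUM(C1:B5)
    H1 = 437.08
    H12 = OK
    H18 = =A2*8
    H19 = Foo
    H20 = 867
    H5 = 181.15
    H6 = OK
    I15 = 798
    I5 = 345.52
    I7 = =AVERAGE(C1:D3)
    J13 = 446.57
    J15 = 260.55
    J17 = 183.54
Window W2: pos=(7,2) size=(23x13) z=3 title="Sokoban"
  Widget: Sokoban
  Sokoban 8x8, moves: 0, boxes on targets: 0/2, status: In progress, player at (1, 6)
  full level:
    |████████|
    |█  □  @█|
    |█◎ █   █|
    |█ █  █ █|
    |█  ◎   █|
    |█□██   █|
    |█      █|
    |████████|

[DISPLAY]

                                     
                                     
       ┏━━━━━━━━━━━━━━━━━━━━━┓       
       ┃ Sokoban             ┃       
┏━━━━━━┠─────────────────────┨━━━━━━━
┃ Tetri┃████████             ┃       
┠┏━━━━━┃█  □  @█             ┃━━━━━━━
┃┃ Spre┃█◎ █   █             ┃       
┃┠─────┃█ █  █ █             ┃───────
┃┃A1:  ┃█  ◎   █             ┃       
┃┃     ┃█□██   █             ┃   D   
┃┃-----┃█      █             ┃-------
┃┃  1  ┃████████             ┃  241.9
┃┃  2  ┃Moves: 0  0/2        ┃       
┃┃  3  ┗━━━━━━━━━━━━━━━━━━━━━┛       
┃┃  4        0       0       0       


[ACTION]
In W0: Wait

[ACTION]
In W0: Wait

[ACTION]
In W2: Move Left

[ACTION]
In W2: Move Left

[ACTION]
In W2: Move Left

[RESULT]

                                     
                                     
       ┏━━━━━━━━━━━━━━━━━━━━━┓       
       ┃ Sokoban             ┃       
┏━━━━━━┠─────────────────────┨━━━━━━━
┃ Tetri┃████████             ┃       
┠┏━━━━━┃█ □@   █             ┃━━━━━━━
┃┃ Spre┃█◎ █   █             ┃       
┃┠─────┃█ █  █ █             ┃───────
┃┃A1:  ┃█  ◎   █             ┃       
┃┃     ┃█□██   █             ┃   D   
┃┃-----┃█      █             ┃-------
┃┃  1  ┃████████             ┃  241.9
┃┃  2  ┃Moves: 3  0/2        ┃       
┃┃  3  ┗━━━━━━━━━━━━━━━━━━━━━┛       
┃┃  4        0       0       0       


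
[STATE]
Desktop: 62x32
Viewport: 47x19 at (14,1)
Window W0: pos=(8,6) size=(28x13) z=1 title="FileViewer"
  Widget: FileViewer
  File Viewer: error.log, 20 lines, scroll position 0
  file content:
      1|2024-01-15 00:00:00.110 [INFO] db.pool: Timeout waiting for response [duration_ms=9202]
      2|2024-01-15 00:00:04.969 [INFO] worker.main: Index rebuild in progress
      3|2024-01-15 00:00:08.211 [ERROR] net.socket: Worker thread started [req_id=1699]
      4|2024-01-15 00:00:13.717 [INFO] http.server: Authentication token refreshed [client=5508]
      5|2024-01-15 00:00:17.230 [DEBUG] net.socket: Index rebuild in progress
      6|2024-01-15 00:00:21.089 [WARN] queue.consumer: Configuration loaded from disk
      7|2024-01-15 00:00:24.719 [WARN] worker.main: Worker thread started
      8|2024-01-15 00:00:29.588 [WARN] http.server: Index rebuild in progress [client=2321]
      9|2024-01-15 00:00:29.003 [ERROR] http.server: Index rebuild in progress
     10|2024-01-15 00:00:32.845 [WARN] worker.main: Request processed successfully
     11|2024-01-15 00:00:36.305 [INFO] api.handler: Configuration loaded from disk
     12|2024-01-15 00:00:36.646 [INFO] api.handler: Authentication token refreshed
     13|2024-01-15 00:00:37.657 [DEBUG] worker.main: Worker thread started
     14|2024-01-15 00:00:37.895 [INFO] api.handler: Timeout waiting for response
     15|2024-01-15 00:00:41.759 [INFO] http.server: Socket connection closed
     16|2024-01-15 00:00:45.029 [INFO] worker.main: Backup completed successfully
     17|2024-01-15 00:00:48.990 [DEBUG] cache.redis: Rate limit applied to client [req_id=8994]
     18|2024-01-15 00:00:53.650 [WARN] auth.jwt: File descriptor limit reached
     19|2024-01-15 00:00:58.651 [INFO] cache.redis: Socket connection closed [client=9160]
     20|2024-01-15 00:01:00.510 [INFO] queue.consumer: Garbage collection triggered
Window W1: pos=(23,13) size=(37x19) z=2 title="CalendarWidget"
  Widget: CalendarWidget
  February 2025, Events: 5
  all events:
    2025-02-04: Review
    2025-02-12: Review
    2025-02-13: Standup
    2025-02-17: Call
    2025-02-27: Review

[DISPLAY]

                                               
                                               
                                               
                                               
                                               
━━━━━━━━━━━━━━━━━━━━━┓                         
Viewer               ┃                         
─────────────────────┨                         
01-15 00:00:00.110 [▲┃                         
01-15 00:00:04.969 [█┃                         
01-15 00:00:08.211 [░┃                         
01-15 00:00:13.717 [░┃                         
01-15 00:┏━━━━━━━━━━━━━━━━━━━━━━━━━━━━━━━━━━━┓ 
01-15 00:┃ CalendarWidget                    ┃ 
01-15 00:┠───────────────────────────────────┨ 
01-15 00:┃           February 2025           ┃ 
01-15 00:┃Mo Tu We Th Fr Sa Su               ┃ 
━━━━━━━━━┃                1  2               ┃ 
         ┃ 3  4*  5  6  7  8  9              ┃ 


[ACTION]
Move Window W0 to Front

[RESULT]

                                               
                                               
                                               
                                               
                                               
━━━━━━━━━━━━━━━━━━━━━┓                         
Viewer               ┃                         
─────────────────────┨                         
01-15 00:00:00.110 [▲┃                         
01-15 00:00:04.969 [█┃                         
01-15 00:00:08.211 [░┃                         
01-15 00:00:13.717 [░┃                         
01-15 00:00:17.230 [░┃━━━━━━━━━━━━━━━━━━━━━━━┓ 
01-15 00:00:21.089 [░┃get                    ┃ 
01-15 00:00:24.719 [░┃───────────────────────┨ 
01-15 00:00:29.588 [░┃ebruary 2025           ┃ 
01-15 00:00:29.003 [▼┃Fr Sa Su               ┃ 
━━━━━━━━━━━━━━━━━━━━━┛    1  2               ┃ 
         ┃ 3  4*  5  6  7  8  9              ┃ 


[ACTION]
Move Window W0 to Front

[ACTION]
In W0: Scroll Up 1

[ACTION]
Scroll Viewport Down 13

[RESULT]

01-15 00:00:17.230 [░┃━━━━━━━━━━━━━━━━━━━━━━━┓ 
01-15 00:00:21.089 [░┃get                    ┃ 
01-15 00:00:24.719 [░┃───────────────────────┨ 
01-15 00:00:29.588 [░┃ebruary 2025           ┃ 
01-15 00:00:29.003 [▼┃Fr Sa Su               ┃ 
━━━━━━━━━━━━━━━━━━━━━┛    1  2               ┃ 
         ┃ 3  4*  5  6  7  8  9              ┃ 
         ┃10 11 12* 13* 14 15 16             ┃ 
         ┃17* 18 19 20 21 22 23              ┃ 
         ┃24 25 26 27* 28                    ┃ 
         ┃                                   ┃ 
         ┃                                   ┃ 
         ┃                                   ┃ 
         ┃                                   ┃ 
         ┃                                   ┃ 
         ┃                                   ┃ 
         ┃                                   ┃ 
         ┃                                   ┃ 
         ┗━━━━━━━━━━━━━━━━━━━━━━━━━━━━━━━━━━━┛ 
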